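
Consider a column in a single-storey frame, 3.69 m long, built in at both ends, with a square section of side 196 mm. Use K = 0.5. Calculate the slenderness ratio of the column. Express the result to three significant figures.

λ ≈ 32.6

For a square r = a/√12 = 196/√12 = 56.58 mm
L_e = K·L = 0.5 × 3.69 m = 1.845 m = 1845.0 mm
λ = L_e / r_min = 1845.0 / 56.58 = 32.6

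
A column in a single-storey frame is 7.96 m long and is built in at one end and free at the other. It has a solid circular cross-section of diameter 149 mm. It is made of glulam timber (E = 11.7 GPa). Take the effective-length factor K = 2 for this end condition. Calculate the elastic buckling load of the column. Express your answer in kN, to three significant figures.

P_cr ≈ 11.0 kN

I = πd⁴/64 = π×149⁴/64 = 2.419×10^7 mm⁴
I = 2.419×10^7 mm⁴ = 2.419×10^-5 m⁴
Effective length L_e = K·L = 2 × 7.96 = 15.92 m
P_cr = π²EI / L_e² = π² × 11.7×10⁹ × 2.419×10^-5 / 15.92² = 1.102×10^4 N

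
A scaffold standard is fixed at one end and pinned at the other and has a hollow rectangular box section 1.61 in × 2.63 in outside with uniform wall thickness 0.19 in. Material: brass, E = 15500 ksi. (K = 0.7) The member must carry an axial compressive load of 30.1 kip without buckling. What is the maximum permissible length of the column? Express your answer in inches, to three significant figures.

L_max ≈ 76.6 in

Inner dimensions: h_i = 2.63 − 2×0.19 = 2.250 in, b_i = 1.61 − 2×0.19 = 1.230 in
Weak-axis I_min = (h_o·b_o³ − h_i·b_i³)/12 with b_o = 1.61, b_i = 1.230 in (shorter outer/inner sides).
I_min = (2.63×1.61³ − 2.250×1.230³)/12 = 0.5657 in⁴
At the buckling limit P_cr = P = 3.010×10^4 lb
From P_cr = π²EI/(K·L)²:  L = (1/K)·√(π²EI/P_cr) = (1/0.7)·√(π²×1.55×10^7×0.5657/3.010×10^4)
L = 76.6 in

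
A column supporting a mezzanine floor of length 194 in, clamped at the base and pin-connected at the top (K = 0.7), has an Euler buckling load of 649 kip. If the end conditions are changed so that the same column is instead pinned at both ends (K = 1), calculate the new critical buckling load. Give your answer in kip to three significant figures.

P_cr ≈ 318 kip

P_cr ∝ 1/K², so P_cr,new = P_cr,old × (K_old/K_new)² = 649 × (0.7/1)²
= 649 × 0.4900 = 318 kip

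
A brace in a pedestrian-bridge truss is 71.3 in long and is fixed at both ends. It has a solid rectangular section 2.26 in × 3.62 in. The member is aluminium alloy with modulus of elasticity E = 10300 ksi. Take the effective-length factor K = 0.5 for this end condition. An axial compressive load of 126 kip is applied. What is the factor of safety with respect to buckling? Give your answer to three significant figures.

Buckling occurs about the weak axis: I_min = h·b³/12 with b = 2.26 in (the shorter side).
I_min = 3.62×2.26³/12 = 3.482 in⁴
Effective length L_e = K·L = 0.5 × 71.3 = 35.65 in
P_cr = π²EI / L_e² = π² × 10300×10³ × 3.482 / 35.65² = 2.785×10^5 lb
Factor of safety n = P_cr / P = 278.53 / 126 = 2.21

n ≈ 2.21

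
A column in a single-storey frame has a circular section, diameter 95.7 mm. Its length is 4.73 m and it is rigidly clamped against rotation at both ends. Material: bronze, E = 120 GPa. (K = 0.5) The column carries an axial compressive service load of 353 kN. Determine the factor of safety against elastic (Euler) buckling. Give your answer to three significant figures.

n ≈ 2.47

I = πd⁴/64 = π×95.7⁴/64 = 4.117×10^6 mm⁴
I = 4.117×10^6 mm⁴ = 4.117×10^-6 m⁴
Effective length L_e = K·L = 0.5 × 4.73 = 2.365 m
P_cr = π²EI / L_e² = π² × 120×10⁹ × 4.117×10^-6 / 2.365² = 8.718×10^5 N
Factor of safety n = P_cr / P = 871.84 / 353 = 2.47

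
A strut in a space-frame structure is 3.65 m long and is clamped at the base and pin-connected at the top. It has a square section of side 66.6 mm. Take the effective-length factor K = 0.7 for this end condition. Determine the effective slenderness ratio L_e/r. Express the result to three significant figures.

I = a⁴/12 = 66.6⁴/12 = 1.640×10^6 mm⁴
A = 4.436×10^3 mm²;  r_min = √(I/A) = √(1.640×10^6/4.436×10^3) = 19.23 mm
L_e = K·L = 0.7 × 3.65 m = 2.555 m = 2555.0 mm
λ = L_e / r_min = 2555.0 / 19.23 = 133

λ ≈ 133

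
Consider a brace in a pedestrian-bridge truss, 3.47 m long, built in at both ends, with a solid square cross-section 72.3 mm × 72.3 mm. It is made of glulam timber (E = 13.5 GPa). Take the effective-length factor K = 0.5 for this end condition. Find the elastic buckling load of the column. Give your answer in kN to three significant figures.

P_cr ≈ 101 kN

I = a⁴/12 = 72.3⁴/12 = 2.277×10^6 mm⁴
I = 2.277×10^6 mm⁴ = 2.277×10^-6 m⁴
Effective length L_e = K·L = 0.5 × 3.47 = 1.735 m
P_cr = π²EI / L_e² = π² × 13.5×10⁹ × 2.277×10^-6 / 1.735² = 1.008×10^5 N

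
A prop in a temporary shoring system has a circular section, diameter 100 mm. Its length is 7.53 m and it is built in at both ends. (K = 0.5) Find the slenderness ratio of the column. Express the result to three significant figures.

λ ≈ 151

I = πd⁴/64 = π×100⁴/64 = 4.909×10^6 mm⁴
A = 7.854×10^3 mm²;  r_min = √(I/A) = √(4.909×10^6/7.854×10^3) = 25.00 mm
L_e = K·L = 0.5 × 7.53 m = 3.765 m = 3765.0 mm
λ = L_e / r_min = 3765.0 / 25.00 = 151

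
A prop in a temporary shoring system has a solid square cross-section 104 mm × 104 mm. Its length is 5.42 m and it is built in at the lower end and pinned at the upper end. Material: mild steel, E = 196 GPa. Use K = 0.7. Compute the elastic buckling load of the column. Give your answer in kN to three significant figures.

P_cr ≈ 1310 kN

I = a⁴/12 = 104⁴/12 = 9.749×10^6 mm⁴
I = 9.749×10^6 mm⁴ = 9.749×10^-6 m⁴
Effective length L_e = K·L = 0.7 × 5.42 = 3.794 m
P_cr = π²EI / L_e² = π² × 196×10⁹ × 9.749×10^-6 / 3.794² = 1.310×10^6 N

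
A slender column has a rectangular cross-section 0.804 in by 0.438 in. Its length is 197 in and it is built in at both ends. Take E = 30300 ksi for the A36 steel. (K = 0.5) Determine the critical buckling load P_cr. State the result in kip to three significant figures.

Buckling occurs about the weak axis: I_min = h·b³/12 with b = 0.438 in (the shorter side).
I_min = 0.804×0.438³/12 = 5.630×10^-3 in⁴
Effective length L_e = K·L = 0.5 × 197 = 98.50 in
P_cr = π²EI / L_e² = π² × 30300×10³ × 5.630×10^-3 / 98.50² = 173.5 lb

P_cr ≈ 0.174 kip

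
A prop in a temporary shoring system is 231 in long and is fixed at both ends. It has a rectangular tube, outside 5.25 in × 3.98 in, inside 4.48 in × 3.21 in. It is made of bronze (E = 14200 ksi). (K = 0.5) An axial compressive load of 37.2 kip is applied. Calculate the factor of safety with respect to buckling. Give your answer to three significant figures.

n ≈ 4.30

Weak-axis I_min = (h_o·b_o³ − h_i·b_i³)/12 with b_o = 3.98, b_i = 3.210 in (shorter outer/inner sides).
I_min = (5.25×3.98³ − 4.480×3.210³)/12 = 15.23 in⁴
Effective length L_e = K·L = 0.5 × 231 = 115.5 in
P_cr = π²EI / L_e² = π² × 14200×10³ × 15.23 / 115.5² = 1.600×10^5 lb
Factor of safety n = P_cr / P = 160.04 / 37.2 = 4.30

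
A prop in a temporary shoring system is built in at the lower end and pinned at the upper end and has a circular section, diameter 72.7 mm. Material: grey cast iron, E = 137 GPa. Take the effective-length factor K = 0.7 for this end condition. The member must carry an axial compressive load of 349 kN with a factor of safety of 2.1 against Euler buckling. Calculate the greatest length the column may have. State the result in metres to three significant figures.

L_max ≈ 2.27 m

I = πd⁴/64 = π×72.7⁴/64 = 1.371×10^6 mm⁴
I = 1.371×10^-6 m⁴
Required critical load P_cr = n·P = 2.1 × 349 = 732.9 kN = 7.329×10^5 N
From P_cr = π²EI/(K·L)²:  L = (1/K)·√(π²EI/P_cr) = (1/0.7)·√(π²×1.37×10^11×1.371×10^-6/7.329×10^5)
L = 2.27 m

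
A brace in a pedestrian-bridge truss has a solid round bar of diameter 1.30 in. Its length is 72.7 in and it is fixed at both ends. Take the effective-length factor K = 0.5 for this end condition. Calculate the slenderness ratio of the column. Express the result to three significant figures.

λ ≈ 112

For a solid circle r = d/4 = 1.30/4 = 0.3250 in
L_e = K·L = 0.5 × 72.7 = 36.35 in
λ = L_e / r_min = 36.350 / 0.3250 = 112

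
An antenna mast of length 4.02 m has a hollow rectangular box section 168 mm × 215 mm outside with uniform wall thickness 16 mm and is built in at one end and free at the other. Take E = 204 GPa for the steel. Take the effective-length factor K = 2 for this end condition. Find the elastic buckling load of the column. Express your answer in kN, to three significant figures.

P_cr ≈ 1450 kN

Inner dimensions: h_i = 215 − 2×16 = 183.0 mm, b_i = 168 − 2×16 = 136.0 mm
Weak-axis I_min = (h_o·b_o³ − h_i·b_i³)/12 with b_o = 168, b_i = 136.0 mm (shorter outer/inner sides).
I_min = (215×168³ − 183.0×136.0³)/12 = 4.659×10^7 mm⁴
I = 4.659×10^7 mm⁴ = 4.659×10^-5 m⁴
Effective length L_e = K·L = 2 × 4.02 = 8.040 m
P_cr = π²EI / L_e² = π² × 204×10⁹ × 4.659×10^-5 / 8.040² = 1.451×10^6 N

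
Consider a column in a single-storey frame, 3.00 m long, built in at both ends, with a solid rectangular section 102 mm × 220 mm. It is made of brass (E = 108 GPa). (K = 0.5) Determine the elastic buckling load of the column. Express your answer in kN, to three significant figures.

P_cr ≈ 9220 kN

Buckling occurs about the weak axis: I_min = h·b³/12 with b = 102 mm (the shorter side).
I_min = 220×102³/12 = 1.946×10^7 mm⁴
I = 1.946×10^7 mm⁴ = 1.946×10^-5 m⁴
Effective length L_e = K·L = 0.5 × 3.00 = 1.500 m
P_cr = π²EI / L_e² = π² × 108×10⁹ × 1.946×10^-5 / 1.500² = 9.217×10^6 N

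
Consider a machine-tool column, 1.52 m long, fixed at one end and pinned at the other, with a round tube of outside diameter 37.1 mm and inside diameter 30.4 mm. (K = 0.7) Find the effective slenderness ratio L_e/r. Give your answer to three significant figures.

d_o = 37.1 mm, d_i = 30.4 mm
I = π(d_o⁴ − d_i⁴)/64 = π(37.1⁴ − 30.40⁴)/64 = 5.107×10^4 mm⁴
A = 355.2 mm²;  r_min = √(I/A) = √(5.107×10^4/355.2) = 11.99 mm
L_e = K·L = 0.7 × 1.52 m = 1.064 m = 1064.0 mm
λ = L_e / r_min = 1064.0 / 11.99 = 88.7

λ ≈ 88.7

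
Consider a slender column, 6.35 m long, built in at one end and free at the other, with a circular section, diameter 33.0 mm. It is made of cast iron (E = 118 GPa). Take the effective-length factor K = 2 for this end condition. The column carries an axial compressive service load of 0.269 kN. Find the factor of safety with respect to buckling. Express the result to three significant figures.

I = πd⁴/64 = π×33.0⁴/64 = 5.821×10^4 mm⁴
I = 5.821×10^4 mm⁴ = 5.821×10^-8 m⁴
Effective length L_e = K·L = 2 × 6.35 = 12.70 m
P_cr = π²EI / L_e² = π² × 118×10⁹ × 5.821×10^-8 / 12.70² = 420.3 N
Factor of safety n = P_cr / P = 0.42034 / 0.269 = 1.56

n ≈ 1.56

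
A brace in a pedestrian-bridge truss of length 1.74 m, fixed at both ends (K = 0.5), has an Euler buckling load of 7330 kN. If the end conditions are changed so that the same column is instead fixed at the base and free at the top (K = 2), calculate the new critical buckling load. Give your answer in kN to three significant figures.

P_cr ≈ 458 kN

P_cr ∝ 1/K², so P_cr,new = P_cr,old × (K_old/K_new)² = 7330 × (0.5/2)²
= 7330 × 0.06250 = 458 kN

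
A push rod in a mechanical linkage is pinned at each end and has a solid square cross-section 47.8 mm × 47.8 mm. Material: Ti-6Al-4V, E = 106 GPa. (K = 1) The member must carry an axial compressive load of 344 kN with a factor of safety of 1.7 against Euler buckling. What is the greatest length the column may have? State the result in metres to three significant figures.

L_max ≈ 0.882 m

I = a⁴/12 = 47.8⁴/12 = 4.350×10^5 mm⁴
I = 4.350×10^-7 m⁴
Required critical load P_cr = n·P = 1.7 × 344 = 584.8 kN = 5.848×10^5 N
From P_cr = π²EI/(K·L)²:  L = (1/K)·√(π²EI/P_cr) = (1/1)·√(π²×1.06×10^11×4.350×10^-7/5.848×10^5)
L = 0.882 m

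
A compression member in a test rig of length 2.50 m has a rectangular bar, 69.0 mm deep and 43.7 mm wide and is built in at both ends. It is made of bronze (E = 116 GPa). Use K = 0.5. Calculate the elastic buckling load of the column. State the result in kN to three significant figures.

P_cr ≈ 352 kN

Buckling occurs about the weak axis: I_min = h·b³/12 with b = 43.7 mm (the shorter side).
I_min = 69.0×43.7³/12 = 4.799×10^5 mm⁴
I = 4.799×10^5 mm⁴ = 4.799×10^-7 m⁴
Effective length L_e = K·L = 0.5 × 2.50 = 1.250 m
P_cr = π²EI / L_e² = π² × 116×10⁹ × 4.799×10^-7 / 1.250² = 3.516×10^5 N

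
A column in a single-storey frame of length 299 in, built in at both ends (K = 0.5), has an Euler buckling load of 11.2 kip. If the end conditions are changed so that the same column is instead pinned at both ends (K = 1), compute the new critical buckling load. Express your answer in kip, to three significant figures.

P_cr ≈ 2.80 kip

P_cr ∝ 1/K², so P_cr,new = P_cr,old × (K_old/K_new)² = 11.2 × (0.5/1)²
= 11.2 × 0.2500 = 2.80 kip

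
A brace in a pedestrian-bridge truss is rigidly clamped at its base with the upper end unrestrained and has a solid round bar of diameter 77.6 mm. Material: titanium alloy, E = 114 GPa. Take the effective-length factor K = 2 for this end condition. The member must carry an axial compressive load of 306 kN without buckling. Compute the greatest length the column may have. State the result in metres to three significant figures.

L_max ≈ 1.28 m

I = πd⁴/64 = π×77.6⁴/64 = 1.780×10^6 mm⁴
I = 1.780×10^-6 m⁴
At the buckling limit P_cr = P = 3.060×10^5 N
From P_cr = π²EI/(K·L)²:  L = (1/K)·√(π²EI/P_cr) = (1/2)·√(π²×1.14×10^11×1.780×10^-6/3.060×10^5)
L = 1.28 m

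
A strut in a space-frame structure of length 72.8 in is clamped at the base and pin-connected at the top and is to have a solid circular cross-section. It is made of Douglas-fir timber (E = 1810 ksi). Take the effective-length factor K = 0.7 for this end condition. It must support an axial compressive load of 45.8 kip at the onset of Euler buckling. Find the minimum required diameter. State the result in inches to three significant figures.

d ≈ 3.41 in

L_e = K·L = 0.7 × 72.8 = 50.96 in
Required I = P_cr·L_e²/(π²E) = 4.580×10^4 × 50.96² / (π² × 1.81×10^6) = 6.658 in⁴
Solid circle: I = πd⁴/64  ⇒  d = (64I/π)^(1/4) = (64×6.658/π)^(1/4) = 3.41 in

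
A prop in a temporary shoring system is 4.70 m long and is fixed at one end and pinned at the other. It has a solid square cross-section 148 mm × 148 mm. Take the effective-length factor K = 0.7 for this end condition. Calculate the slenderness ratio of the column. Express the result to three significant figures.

I = a⁴/12 = 148⁴/12 = 3.998×10^7 mm⁴
A = 2.190×10^4 mm²;  r_min = √(I/A) = √(3.998×10^7/2.190×10^4) = 42.72 mm
L_e = K·L = 0.7 × 4.70 m = 3.290 m = 3290.0 mm
λ = L_e / r_min = 3290.0 / 42.72 = 77.0

λ ≈ 77.0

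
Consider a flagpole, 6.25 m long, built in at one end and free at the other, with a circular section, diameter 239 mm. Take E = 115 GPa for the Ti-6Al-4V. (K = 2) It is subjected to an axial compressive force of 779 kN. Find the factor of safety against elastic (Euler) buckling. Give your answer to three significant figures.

n ≈ 1.49

I = πd⁴/64 = π×239⁴/64 = 1.602×10^8 mm⁴
I = 1.602×10^8 mm⁴ = 1.602×10^-4 m⁴
Effective length L_e = K·L = 2 × 6.25 = 12.50 m
P_cr = π²EI / L_e² = π² × 115×10⁹ × 1.602×10^-4 / 12.50² = 1.163×10^6 N
Factor of safety n = P_cr / P = 1163.4 / 779 = 1.49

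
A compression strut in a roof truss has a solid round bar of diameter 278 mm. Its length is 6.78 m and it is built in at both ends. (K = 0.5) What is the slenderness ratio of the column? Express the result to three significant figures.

λ ≈ 48.8

I = πd⁴/64 = π×278⁴/64 = 2.932×10^8 mm⁴
A = 6.070×10^4 mm²;  r_min = √(I/A) = √(2.932×10^8/6.070×10^4) = 69.50 mm
L_e = K·L = 0.5 × 6.78 m = 3.390 m = 3390.0 mm
λ = L_e / r_min = 3390.0 / 69.50 = 48.8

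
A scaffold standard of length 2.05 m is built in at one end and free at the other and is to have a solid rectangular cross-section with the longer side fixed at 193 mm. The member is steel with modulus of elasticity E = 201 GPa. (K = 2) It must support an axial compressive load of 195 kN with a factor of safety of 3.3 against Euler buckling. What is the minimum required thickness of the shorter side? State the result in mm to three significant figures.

b ≈ 69.7 mm

Required P_cr = n·P = 3.3 × 195 = 643.5 kN
L_e = K·L = 2 × 2.05 = 4.100 m
Required I = P_cr·L_e²/(π²E) = 6.435×10^5 × 4.100² / (π² × 2.01×10^11) = 5.453×10^-6 m⁴
I_req = 5.453×10^6 mm⁴
Rectangle, weak axis: I_min = h·b³/12 with h = 193 mm fixed  ⇒  b = (12I/h)^(1/3) = 69.7 mm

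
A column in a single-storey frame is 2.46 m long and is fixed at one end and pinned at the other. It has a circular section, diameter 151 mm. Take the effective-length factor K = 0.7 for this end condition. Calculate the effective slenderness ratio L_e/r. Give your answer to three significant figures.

For a solid circle r = d/4 = 151/4 = 37.75 mm
L_e = K·L = 0.7 × 2.46 m = 1.722 m = 1722.0 mm
λ = L_e / r_min = 1722.0 / 37.75 = 45.6

λ ≈ 45.6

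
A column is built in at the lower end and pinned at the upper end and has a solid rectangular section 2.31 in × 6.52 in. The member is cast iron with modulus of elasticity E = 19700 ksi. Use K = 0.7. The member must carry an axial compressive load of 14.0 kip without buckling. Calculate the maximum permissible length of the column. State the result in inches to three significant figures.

L_max ≈ 436 in

Buckling occurs about the weak axis: I_min = h·b³/12 with b = 2.31 in (the shorter side).
I_min = 6.52×2.31³/12 = 6.697 in⁴
At the buckling limit P_cr = P = 1.400×10^4 lb
From P_cr = π²EI/(K·L)²:  L = (1/K)·√(π²EI/P_cr) = (1/0.7)·√(π²×1.97×10^7×6.697/1.400×10^4)
L = 436 in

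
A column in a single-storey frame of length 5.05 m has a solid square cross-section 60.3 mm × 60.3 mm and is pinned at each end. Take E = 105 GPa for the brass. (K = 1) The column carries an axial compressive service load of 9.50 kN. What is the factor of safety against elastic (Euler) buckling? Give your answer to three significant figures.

n ≈ 4.71

I = a⁴/12 = 60.3⁴/12 = 1.102×10^6 mm⁴
I = 1.102×10^6 mm⁴ = 1.102×10^-6 m⁴
Effective length L_e = K·L = 1 × 5.05 = 5.050 m
P_cr = π²EI / L_e² = π² × 105×10⁹ × 1.102×10^-6 / 5.050² = 4.477×10^4 N
Factor of safety n = P_cr / P = 44.771 / 9.50 = 4.71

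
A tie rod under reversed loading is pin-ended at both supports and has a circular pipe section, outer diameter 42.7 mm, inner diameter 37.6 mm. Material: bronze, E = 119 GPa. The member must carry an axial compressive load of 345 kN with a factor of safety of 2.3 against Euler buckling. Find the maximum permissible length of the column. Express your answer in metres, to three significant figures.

d_o = 42.7 mm, d_i = 37.6 mm
I = π(d_o⁴ − d_i⁴)/64 = π(42.7⁴ − 37.60⁴)/64 = 6.507×10^4 mm⁴
I = 6.507×10^-8 m⁴
Required critical load P_cr = n·P = 2.3 × 345 = 793.5 kN = 7.935×10^5 N
From P_cr = π²EI/(K·L)²:  L = (1/K)·√(π²EI/P_cr) = (1/1)·√(π²×1.19×10^11×6.507×10^-8/7.935×10^5)
L = 0.310 m

L_max ≈ 0.310 m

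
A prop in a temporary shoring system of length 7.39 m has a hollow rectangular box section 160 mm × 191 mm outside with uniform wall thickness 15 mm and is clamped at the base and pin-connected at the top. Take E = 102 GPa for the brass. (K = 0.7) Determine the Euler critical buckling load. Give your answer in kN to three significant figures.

P_cr ≈ 1340 kN

Inner dimensions: h_i = 191 − 2×15 = 161.0 mm, b_i = 160 − 2×15 = 130.0 mm
Weak-axis I_min = (h_o·b_o³ − h_i·b_i³)/12 with b_o = 160, b_i = 130.0 mm (shorter outer/inner sides).
I_min = (191×160³ − 161.0×130.0³)/12 = 3.572×10^7 mm⁴
I = 3.572×10^7 mm⁴ = 3.572×10^-5 m⁴
Effective length L_e = K·L = 0.7 × 7.39 = 5.173 m
P_cr = π²EI / L_e² = π² × 102×10⁹ × 3.572×10^-5 / 5.173² = 1.344×10^6 N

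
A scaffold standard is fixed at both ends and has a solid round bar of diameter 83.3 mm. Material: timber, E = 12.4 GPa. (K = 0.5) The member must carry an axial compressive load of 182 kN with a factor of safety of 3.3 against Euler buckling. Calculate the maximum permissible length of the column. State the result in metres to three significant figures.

I = πd⁴/64 = π×83.3⁴/64 = 2.363×10^6 mm⁴
I = 2.363×10^-6 m⁴
Required critical load P_cr = n·P = 3.3 × 182 = 600.6 kN = 6.006×10^5 N
From P_cr = π²EI/(K·L)²:  L = (1/K)·√(π²EI/P_cr) = (1/0.5)·√(π²×1.24×10^10×2.363×10^-6/6.006×10^5)
L = 1.39 m

L_max ≈ 1.39 m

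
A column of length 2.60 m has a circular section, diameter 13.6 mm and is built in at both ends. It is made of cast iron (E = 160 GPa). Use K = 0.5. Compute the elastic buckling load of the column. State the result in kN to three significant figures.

P_cr ≈ 1.57 kN

I = πd⁴/64 = π×13.6⁴/64 = 1.679×10^3 mm⁴
I = 1.679×10^3 mm⁴ = 1.679×10^-9 m⁴
Effective length L_e = K·L = 0.5 × 2.60 = 1.300 m
P_cr = π²EI / L_e² = π² × 160×10⁹ × 1.679×10^-9 / 1.300² = 1.569×10^3 N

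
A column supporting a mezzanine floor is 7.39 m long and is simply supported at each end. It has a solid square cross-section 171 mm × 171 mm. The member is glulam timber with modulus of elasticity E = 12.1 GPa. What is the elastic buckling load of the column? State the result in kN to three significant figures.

P_cr ≈ 156 kN

I = a⁴/12 = 171⁴/12 = 7.125×10^7 mm⁴
I = 7.125×10^7 mm⁴ = 7.125×10^-5 m⁴
Effective length L_e = K·L = 1 × 7.39 = 7.390 m
P_cr = π²EI / L_e² = π² × 12.1×10⁹ × 7.125×10^-5 / 7.390² = 1.558×10^5 N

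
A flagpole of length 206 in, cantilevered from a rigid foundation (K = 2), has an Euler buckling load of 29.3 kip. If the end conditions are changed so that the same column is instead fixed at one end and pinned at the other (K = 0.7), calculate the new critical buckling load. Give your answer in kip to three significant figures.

P_cr ≈ 239 kip

P_cr ∝ 1/K², so P_cr,new = P_cr,old × (K_old/K_new)² = 29.3 × (2/0.7)²
= 29.3 × 8.163 = 239 kip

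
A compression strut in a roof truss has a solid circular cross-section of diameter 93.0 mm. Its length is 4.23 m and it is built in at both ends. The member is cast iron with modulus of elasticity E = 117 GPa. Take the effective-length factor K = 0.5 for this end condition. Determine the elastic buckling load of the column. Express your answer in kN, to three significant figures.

I = πd⁴/64 = π×93.0⁴/64 = 3.672×10^6 mm⁴
I = 3.672×10^6 mm⁴ = 3.672×10^-6 m⁴
Effective length L_e = K·L = 0.5 × 4.23 = 2.115 m
P_cr = π²EI / L_e² = π² × 117×10⁹ × 3.672×10^-6 / 2.115² = 9.479×10^5 N

P_cr ≈ 948 kN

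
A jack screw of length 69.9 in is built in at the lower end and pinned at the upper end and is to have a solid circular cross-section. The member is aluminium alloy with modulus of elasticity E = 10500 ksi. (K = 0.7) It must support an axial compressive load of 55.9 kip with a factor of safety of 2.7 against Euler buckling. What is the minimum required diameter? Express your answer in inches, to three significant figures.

d ≈ 2.90 in

Required P_cr = n·P = 2.7 × 55.9 = 150.9 kip
L_e = K·L = 0.7 × 69.9 = 48.93 in
Required I = P_cr·L_e²/(π²E) = 1.509×10^5 × 48.93² / (π² × 1.05×10^7) = 3.487 in⁴
Solid circle: I = πd⁴/64  ⇒  d = (64I/π)^(1/4) = (64×3.487/π)^(1/4) = 2.90 in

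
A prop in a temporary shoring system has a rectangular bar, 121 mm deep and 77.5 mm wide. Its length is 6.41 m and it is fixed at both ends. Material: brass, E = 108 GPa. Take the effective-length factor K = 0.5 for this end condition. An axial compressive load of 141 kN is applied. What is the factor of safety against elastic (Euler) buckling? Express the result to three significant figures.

n ≈ 3.45

Buckling occurs about the weak axis: I_min = h·b³/12 with b = 77.5 mm (the shorter side).
I_min = 121×77.5³/12 = 4.694×10^6 mm⁴
I = 4.694×10^6 mm⁴ = 4.694×10^-6 m⁴
Effective length L_e = K·L = 0.5 × 6.41 = 3.205 m
P_cr = π²EI / L_e² = π² × 108×10⁹ × 4.694×10^-6 / 3.205² = 4.871×10^5 N
Factor of safety n = P_cr / P = 487.05 / 141 = 3.45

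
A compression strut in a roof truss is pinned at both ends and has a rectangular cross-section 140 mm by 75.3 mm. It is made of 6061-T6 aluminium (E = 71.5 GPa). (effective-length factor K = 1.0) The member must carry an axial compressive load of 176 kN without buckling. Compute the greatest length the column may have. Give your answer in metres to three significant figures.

Buckling occurs about the weak axis: I_min = h·b³/12 with b = 75.3 mm (the shorter side).
I_min = 140×75.3³/12 = 4.981×10^6 mm⁴
I = 4.981×10^-6 m⁴
At the buckling limit P_cr = P = 1.760×10^5 N
From P_cr = π²EI/(K·L)²:  L = (1/K)·√(π²EI/P_cr) = (1/1)·√(π²×7.15×10^10×4.981×10^-6/1.760×10^5)
L = 4.47 m

L_max ≈ 4.47 m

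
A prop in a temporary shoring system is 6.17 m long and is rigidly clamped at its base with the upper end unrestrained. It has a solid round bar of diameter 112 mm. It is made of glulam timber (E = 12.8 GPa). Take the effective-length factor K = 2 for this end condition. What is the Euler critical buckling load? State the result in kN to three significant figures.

I = πd⁴/64 = π×112⁴/64 = 7.724×10^6 mm⁴
I = 7.724×10^6 mm⁴ = 7.724×10^-6 m⁴
Effective length L_e = K·L = 2 × 6.17 = 12.34 m
P_cr = π²EI / L_e² = π² × 12.8×10⁹ × 7.724×10^-6 / 12.34² = 6.408×10^3 N

P_cr ≈ 6.41 kN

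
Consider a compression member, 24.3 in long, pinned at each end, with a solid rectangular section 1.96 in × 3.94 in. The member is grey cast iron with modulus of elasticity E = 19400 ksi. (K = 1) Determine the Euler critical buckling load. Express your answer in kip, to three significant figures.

Buckling occurs about the weak axis: I_min = h·b³/12 with b = 1.96 in (the shorter side).
I_min = 3.94×1.96³/12 = 2.472 in⁴
Effective length L_e = K·L = 1 × 24.3 = 24.30 in
P_cr = π²EI / L_e² = π² × 19400×10³ × 2.472 / 24.30² = 8.016×10^5 lb

P_cr ≈ 802 kip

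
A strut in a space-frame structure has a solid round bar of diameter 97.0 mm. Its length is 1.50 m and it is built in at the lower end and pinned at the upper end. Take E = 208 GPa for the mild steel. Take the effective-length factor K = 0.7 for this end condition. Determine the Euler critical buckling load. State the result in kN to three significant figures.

P_cr ≈ 8090 kN

I = πd⁴/64 = π×97.0⁴/64 = 4.346×10^6 mm⁴
I = 4.346×10^6 mm⁴ = 4.346×10^-6 m⁴
Effective length L_e = K·L = 0.7 × 1.50 = 1.050 m
P_cr = π²EI / L_e² = π² × 208×10⁹ × 4.346×10^-6 / 1.050² = 8.092×10^6 N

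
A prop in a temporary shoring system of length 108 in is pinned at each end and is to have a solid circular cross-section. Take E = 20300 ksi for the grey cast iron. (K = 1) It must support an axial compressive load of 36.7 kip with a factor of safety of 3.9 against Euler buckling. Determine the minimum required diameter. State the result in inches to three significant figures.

d ≈ 3.61 in

Required P_cr = n·P = 3.9 × 36.7 = 143.1 kip
L_e = K·L = 1 × 108 = 108.0 in
Required I = P_cr·L_e²/(π²E) = 1.431×10^5 × 108.0² / (π² × 2.03×10^7) = 8.333 in⁴
Solid circle: I = πd⁴/64  ⇒  d = (64I/π)^(1/4) = (64×8.333/π)^(1/4) = 3.61 in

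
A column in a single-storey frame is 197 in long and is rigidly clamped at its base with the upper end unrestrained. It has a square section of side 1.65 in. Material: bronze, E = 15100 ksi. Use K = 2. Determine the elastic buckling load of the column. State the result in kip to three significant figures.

P_cr ≈ 0.593 kip

I = a⁴/12 = 1.65⁴/12 = 0.6177 in⁴
Effective length L_e = K·L = 2 × 197 = 394.0 in
P_cr = π²EI / L_e² = π² × 15100×10³ × 0.6177 / 394.0² = 593.0 lb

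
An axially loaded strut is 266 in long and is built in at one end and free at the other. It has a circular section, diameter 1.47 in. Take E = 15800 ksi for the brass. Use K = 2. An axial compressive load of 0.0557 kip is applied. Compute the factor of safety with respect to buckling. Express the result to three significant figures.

n ≈ 2.27

I = πd⁴/64 = π×1.47⁴/64 = 0.2292 in⁴
Effective length L_e = K·L = 2 × 266 = 532.0 in
P_cr = π²EI / L_e² = π² × 15800×10³ × 0.2292 / 532.0² = 126.3 lb
Factor of safety n = P_cr / P = 0.12629 / 0.0557 = 2.27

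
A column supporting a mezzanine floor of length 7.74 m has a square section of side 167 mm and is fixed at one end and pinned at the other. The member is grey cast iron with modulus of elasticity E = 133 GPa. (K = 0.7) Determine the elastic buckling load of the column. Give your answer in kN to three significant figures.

I = a⁴/12 = 167⁴/12 = 6.482×10^7 mm⁴
I = 6.482×10^7 mm⁴ = 6.482×10^-5 m⁴
Effective length L_e = K·L = 0.7 × 7.74 = 5.418 m
P_cr = π²EI / L_e² = π² × 133×10⁹ × 6.482×10^-5 / 5.418² = 2.898×10^6 N

P_cr ≈ 2900 kN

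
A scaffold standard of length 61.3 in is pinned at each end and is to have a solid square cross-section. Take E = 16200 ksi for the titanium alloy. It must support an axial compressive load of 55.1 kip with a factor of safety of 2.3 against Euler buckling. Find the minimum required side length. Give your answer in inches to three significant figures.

Required P_cr = n·P = 2.3 × 55.1 = 126.7 kip
L_e = K·L = 1 × 61.3 = 61.30 in
Required I = P_cr·L_e²/(π²E) = 1.267×10^5 × 61.30² / (π² × 1.62×10^7) = 2.978 in⁴
Solid square: I = a⁴/12  ⇒  a = (12I)^(1/4) = (12×2.978)^(1/4) = 2.45 in

a ≈ 2.45 in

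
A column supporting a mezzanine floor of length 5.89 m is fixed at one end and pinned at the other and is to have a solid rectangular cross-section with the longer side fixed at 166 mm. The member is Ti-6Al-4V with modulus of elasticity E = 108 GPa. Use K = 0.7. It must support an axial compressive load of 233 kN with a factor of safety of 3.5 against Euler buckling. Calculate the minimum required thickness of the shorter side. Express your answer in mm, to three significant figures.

b ≈ 98.0 mm

Required P_cr = n·P = 3.5 × 233 = 815.5 kN
L_e = K·L = 0.7 × 5.89 = 4.123 m
Required I = P_cr·L_e²/(π²E) = 8.155×10^5 × 4.123² / (π² × 1.08×10^11) = 1.301×10^-5 m⁴
I_req = 1.301×10^7 mm⁴
Rectangle, weak axis: I_min = h·b³/12 with h = 166 mm fixed  ⇒  b = (12I/h)^(1/3) = 98.0 mm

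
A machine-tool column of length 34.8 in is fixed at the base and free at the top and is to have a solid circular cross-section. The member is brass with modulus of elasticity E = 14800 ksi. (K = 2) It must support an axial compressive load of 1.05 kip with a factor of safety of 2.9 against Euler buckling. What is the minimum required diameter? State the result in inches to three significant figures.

d ≈ 1.20 in

Required P_cr = n·P = 2.9 × 1.05 = 3.045 kip
L_e = K·L = 2 × 34.8 = 69.60 in
Required I = P_cr·L_e²/(π²E) = 3.045×10^3 × 69.60² / (π² × 1.48×10^7) = 0.1010 in⁴
Solid circle: I = πd⁴/64  ⇒  d = (64I/π)^(1/4) = (64×0.1010/π)^(1/4) = 1.20 in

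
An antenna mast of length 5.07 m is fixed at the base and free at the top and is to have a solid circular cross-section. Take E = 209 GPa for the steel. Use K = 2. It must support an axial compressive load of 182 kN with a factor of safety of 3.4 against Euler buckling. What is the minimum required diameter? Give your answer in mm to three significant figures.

Required P_cr = n·P = 3.4 × 182 = 618.8 kN
L_e = K·L = 2 × 5.07 = 10.14 m
Required I = P_cr·L_e²/(π²E) = 6.188×10^5 × 10.14² / (π² × 2.09×10^11) = 3.084×10^-5 m⁴
I_req = 3.084×10^7 mm⁴
Solid circle: I = πd⁴/64  ⇒  d = (64I/π)^(1/4) = (64×3.084×10^7/π)^(1/4) = 158 mm

d ≈ 158 mm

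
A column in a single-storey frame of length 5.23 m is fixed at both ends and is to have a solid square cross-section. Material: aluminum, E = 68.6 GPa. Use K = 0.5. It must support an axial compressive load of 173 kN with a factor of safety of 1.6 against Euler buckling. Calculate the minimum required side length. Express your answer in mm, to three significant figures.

Required P_cr = n·P = 1.6 × 173 = 276.8 kN
L_e = K·L = 0.5 × 5.23 = 2.615 m
Required I = P_cr·L_e²/(π²E) = 2.768×10^5 × 2.615² / (π² × 6.86×10^10) = 2.796×10^-6 m⁴
I_req = 2.796×10^6 mm⁴
Solid square: I = a⁴/12  ⇒  a = (12I)^(1/4) = (12×2.796×10^6)^(1/4) = 76.1 mm

a ≈ 76.1 mm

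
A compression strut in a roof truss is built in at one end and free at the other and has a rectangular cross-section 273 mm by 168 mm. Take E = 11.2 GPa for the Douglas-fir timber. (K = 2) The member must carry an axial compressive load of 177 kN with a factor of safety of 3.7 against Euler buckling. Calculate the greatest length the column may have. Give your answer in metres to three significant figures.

L_max ≈ 2.13 m

Buckling occurs about the weak axis: I_min = h·b³/12 with b = 168 mm (the shorter side).
I_min = 273×168³/12 = 1.079×10^8 mm⁴
I = 1.079×10^-4 m⁴
Required critical load P_cr = n·P = 3.7 × 177 = 654.9 kN = 6.549×10^5 N
From P_cr = π²EI/(K·L)²:  L = (1/K)·√(π²EI/P_cr) = (1/2)·√(π²×1.12×10^10×1.079×10^-4/6.549×10^5)
L = 2.13 m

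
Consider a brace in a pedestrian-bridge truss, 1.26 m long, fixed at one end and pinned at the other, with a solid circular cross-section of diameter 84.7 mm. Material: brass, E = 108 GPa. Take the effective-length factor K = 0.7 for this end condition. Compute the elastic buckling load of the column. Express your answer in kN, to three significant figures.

I = πd⁴/64 = π×84.7⁴/64 = 2.526×10^6 mm⁴
I = 2.526×10^6 mm⁴ = 2.526×10^-6 m⁴
Effective length L_e = K·L = 0.7 × 1.26 = 0.8820 m
P_cr = π²EI / L_e² = π² × 108×10⁹ × 2.526×10^-6 / 0.8820² = 3.462×10^6 N

P_cr ≈ 3460 kN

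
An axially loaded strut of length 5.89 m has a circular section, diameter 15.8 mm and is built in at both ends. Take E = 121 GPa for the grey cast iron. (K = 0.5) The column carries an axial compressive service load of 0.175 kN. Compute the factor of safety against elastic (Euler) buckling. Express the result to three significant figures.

n ≈ 2.41

I = πd⁴/64 = π×15.8⁴/64 = 3.059×10^3 mm⁴
I = 3.059×10^3 mm⁴ = 3.059×10^-9 m⁴
Effective length L_e = K·L = 0.5 × 5.89 = 2.945 m
P_cr = π²EI / L_e² = π² × 121×10⁹ × 3.059×10^-9 / 2.945² = 421.2 N
Factor of safety n = P_cr / P = 0.42122 / 0.175 = 2.41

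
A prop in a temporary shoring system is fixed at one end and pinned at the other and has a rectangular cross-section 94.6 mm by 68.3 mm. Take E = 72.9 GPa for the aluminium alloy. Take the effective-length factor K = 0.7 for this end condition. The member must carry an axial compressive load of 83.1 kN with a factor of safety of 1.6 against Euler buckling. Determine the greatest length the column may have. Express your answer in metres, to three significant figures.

Buckling occurs about the weak axis: I_min = h·b³/12 with b = 68.3 mm (the shorter side).
I_min = 94.6×68.3³/12 = 2.512×10^6 mm⁴
I = 2.512×10^-6 m⁴
Required critical load P_cr = n·P = 1.6 × 83.1 = 133.0 kN = 1.330×10^5 N
From P_cr = π²EI/(K·L)²:  L = (1/K)·√(π²EI/P_cr) = (1/0.7)·√(π²×7.29×10^10×2.512×10^-6/1.330×10^5)
L = 5.27 m

L_max ≈ 5.27 m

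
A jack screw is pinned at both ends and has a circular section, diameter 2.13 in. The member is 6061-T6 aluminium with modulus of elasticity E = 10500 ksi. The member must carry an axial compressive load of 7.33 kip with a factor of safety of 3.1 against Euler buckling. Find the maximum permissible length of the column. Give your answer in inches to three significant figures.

L_max ≈ 67.9 in

I = πd⁴/64 = π×2.13⁴/64 = 1.010 in⁴
Required critical load P_cr = n·P = 3.1 × 7.33 = 22.72 kip = 2.272×10^4 lb
From P_cr = π²EI/(K·L)²:  L = (1/K)·√(π²EI/P_cr) = (1/1)·√(π²×1.05×10^7×1.010/2.272×10^4)
L = 67.9 in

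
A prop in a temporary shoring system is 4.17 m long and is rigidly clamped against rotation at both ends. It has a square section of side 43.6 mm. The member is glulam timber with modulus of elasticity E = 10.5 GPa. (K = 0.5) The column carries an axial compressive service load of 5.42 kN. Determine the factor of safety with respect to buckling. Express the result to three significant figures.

I = a⁴/12 = 43.6⁴/12 = 3.011×10^5 mm⁴
I = 3.011×10^5 mm⁴ = 3.011×10^-7 m⁴
Effective length L_e = K·L = 0.5 × 4.17 = 2.085 m
P_cr = π²EI / L_e² = π² × 10.5×10⁹ × 3.011×10^-7 / 2.085² = 7.179×10^3 N
Factor of safety n = P_cr / P = 7.1786 / 5.42 = 1.32

n ≈ 1.32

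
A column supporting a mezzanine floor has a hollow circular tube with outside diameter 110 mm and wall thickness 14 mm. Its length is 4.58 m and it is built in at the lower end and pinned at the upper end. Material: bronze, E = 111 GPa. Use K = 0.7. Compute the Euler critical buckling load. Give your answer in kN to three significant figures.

Inner diameter d_i = 110 − 2×14 = 82.00 mm
I = π(d_o⁴ − d_i⁴)/64 = π(110⁴ − 82.00⁴)/64 = 4.968×10^6 mm⁴
I = 4.968×10^6 mm⁴ = 4.968×10^-6 m⁴
Effective length L_e = K·L = 0.7 × 4.58 = 3.206 m
P_cr = π²EI / L_e² = π² × 111×10⁹ × 4.968×10^-6 / 3.206² = 5.295×10^5 N

P_cr ≈ 529 kN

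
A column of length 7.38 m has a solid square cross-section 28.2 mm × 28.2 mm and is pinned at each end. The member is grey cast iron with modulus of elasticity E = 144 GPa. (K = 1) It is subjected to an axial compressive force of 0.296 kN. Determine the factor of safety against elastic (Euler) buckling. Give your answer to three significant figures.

n ≈ 4.65

I = a⁴/12 = 28.2⁴/12 = 5.270×10^4 mm⁴
I = 5.270×10^4 mm⁴ = 5.270×10^-8 m⁴
Effective length L_e = K·L = 1 × 7.38 = 7.380 m
P_cr = π²EI / L_e² = π² × 144×10⁹ × 5.270×10^-8 / 7.380² = 1.375×10^3 N
Factor of safety n = P_cr / P = 1.3752 / 0.296 = 4.65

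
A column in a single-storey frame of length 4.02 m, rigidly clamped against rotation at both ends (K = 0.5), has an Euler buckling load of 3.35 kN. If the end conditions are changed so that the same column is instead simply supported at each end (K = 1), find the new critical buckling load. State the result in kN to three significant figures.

P_cr ≈ 0.838 kN

P_cr ∝ 1/K², so P_cr,new = P_cr,old × (K_old/K_new)² = 3.35 × (0.5/1)²
= 3.35 × 0.2500 = 0.838 kN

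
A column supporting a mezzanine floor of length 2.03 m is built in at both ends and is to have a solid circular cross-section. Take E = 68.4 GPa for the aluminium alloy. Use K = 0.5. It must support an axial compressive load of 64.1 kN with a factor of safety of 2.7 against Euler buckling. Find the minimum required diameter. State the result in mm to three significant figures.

Required P_cr = n·P = 2.7 × 64.1 = 173.1 kN
L_e = K·L = 0.5 × 2.03 = 1.015 m
Required I = P_cr·L_e²/(π²E) = 1.731×10^5 × 1.015² / (π² × 6.84×10^10) = 2.641×10^-7 m⁴
I_req = 2.641×10^5 mm⁴
Solid circle: I = πd⁴/64  ⇒  d = (64I/π)^(1/4) = (64×2.641×10^5/π)^(1/4) = 48.2 mm

d ≈ 48.2 mm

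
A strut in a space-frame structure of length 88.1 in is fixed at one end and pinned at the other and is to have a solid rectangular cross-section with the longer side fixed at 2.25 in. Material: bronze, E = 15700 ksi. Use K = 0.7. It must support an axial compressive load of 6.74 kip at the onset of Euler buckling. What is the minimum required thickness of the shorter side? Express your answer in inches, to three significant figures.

L_e = K·L = 0.7 × 88.1 = 61.67 in
Required I = P_cr·L_e²/(π²E) = 6.740×10^3 × 61.67² / (π² × 1.57×10^7) = 0.1654 in⁴
Rectangle, weak axis: I_min = h·b³/12 with h = 2.25 in fixed  ⇒  b = (12I/h)^(1/3) = 0.959 in

b ≈ 0.959 in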